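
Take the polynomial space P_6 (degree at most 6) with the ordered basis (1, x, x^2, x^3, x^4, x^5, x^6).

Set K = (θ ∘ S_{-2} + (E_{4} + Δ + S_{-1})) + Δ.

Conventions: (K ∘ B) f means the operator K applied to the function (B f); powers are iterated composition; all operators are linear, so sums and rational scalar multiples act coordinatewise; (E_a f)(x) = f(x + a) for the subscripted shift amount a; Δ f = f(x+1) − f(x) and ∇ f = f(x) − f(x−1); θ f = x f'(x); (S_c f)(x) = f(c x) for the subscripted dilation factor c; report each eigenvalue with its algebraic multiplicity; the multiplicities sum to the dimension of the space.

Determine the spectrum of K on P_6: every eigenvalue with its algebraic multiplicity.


image of 1: 2
image of x: -2x + 6
image of x^2: 10x^2 + 12x + 18
image of x^3: -24x^3 + 18x^2 + 54x + 66
image of x^4: 66x^4 + 24x^3 + 108x^2 + 264x + 258
image of x^5: -160x^5 + 30x^4 + 180x^3 + 660x^2 + 1290x + 1026
image of x^6: 386x^6 + 36x^5 + 270x^4 + 1320x^3 + 3870x^2 + 6156x + 4098
the matrix is upper triangular; its diagonal is (2, -2, 10, -24, 66, -160, 386)
for a triangular matrix the eigenvalues are the diagonal entries, with algebraic multiplicity their repetition count

λ = -160 (multiplicity 1), λ = -24 (multiplicity 1), λ = -2 (multiplicity 1), λ = 2 (multiplicity 1), λ = 10 (multiplicity 1), λ = 66 (multiplicity 1), λ = 386 (multiplicity 1)


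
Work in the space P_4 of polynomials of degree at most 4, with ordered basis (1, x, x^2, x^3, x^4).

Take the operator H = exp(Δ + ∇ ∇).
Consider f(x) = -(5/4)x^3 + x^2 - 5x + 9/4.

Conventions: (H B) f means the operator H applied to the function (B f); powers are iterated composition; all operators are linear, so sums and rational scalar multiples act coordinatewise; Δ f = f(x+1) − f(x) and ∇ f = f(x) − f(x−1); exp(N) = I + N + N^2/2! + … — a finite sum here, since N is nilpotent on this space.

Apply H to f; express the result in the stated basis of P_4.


the image equals g(x) = -(5/4)x^3 - (11/4)x^2 - 18x - 5

order-1 term: -(15/4)x^2 - (37/4)x + 17/4
order-2 term: -(15/4)x - 41/4
order-3 term: -5/4
the series for exp(Δ + ∇ ∇) f terminates at order 3
exp(Δ + ∇ ∇) f = -(5/4)x^3 - (11/4)x^2 - 18x - 5


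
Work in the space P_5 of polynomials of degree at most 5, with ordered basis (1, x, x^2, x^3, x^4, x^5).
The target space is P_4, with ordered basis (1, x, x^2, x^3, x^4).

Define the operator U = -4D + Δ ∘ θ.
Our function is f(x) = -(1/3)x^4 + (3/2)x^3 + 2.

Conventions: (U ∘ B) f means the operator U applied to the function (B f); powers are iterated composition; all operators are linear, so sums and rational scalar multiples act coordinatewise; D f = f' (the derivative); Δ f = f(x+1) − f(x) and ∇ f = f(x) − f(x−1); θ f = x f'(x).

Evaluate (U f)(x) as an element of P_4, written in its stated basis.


the image equals g(x) = -(25/2)x^2 + (49/6)x + 19/6

D f = -(4/3)x^3 + (9/2)x^2
(-4D) f = (16/3)x^3 - 18x^2
θ f = -(4/3)x^4 + (9/2)x^3
Δ θ f = -(16/3)x^3 + (11/2)x^2 + (49/6)x + 19/6
(-4D + Δ ∘ θ) f = -(25/2)x^2 + (49/6)x + 19/6


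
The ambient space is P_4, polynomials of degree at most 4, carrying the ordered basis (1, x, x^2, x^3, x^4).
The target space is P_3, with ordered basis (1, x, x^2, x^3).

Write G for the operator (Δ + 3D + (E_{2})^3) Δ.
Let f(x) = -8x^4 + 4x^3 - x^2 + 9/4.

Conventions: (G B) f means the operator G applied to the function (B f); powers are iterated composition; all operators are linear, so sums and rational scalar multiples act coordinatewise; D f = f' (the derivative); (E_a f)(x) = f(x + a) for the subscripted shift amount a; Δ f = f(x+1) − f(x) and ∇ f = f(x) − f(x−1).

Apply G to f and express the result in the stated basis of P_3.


Δ f = -32x^3 - 36x^2 - 22x - 5
Δ Δ f = -96x^2 - 168x - 90
D Δ f = -96x^2 - 72x - 22
(3D) Δ f = -288x^2 - 216x - 66
E_{2} Δ f = -32x^3 - 228x^2 - 550x - 449
E_{2} E_{2} Δ f = -32x^3 - 420x^2 - 1846x - 2717
E_{2} E_{2} E_{2} Δ f = -32x^3 - 612x^2 - 3910x - 8345
(Δ + 3D + (E_{2})^3) Δ f = -32x^3 - 996x^2 - 4294x - 8501

g(x) = -32x^3 - 996x^2 - 4294x - 8501


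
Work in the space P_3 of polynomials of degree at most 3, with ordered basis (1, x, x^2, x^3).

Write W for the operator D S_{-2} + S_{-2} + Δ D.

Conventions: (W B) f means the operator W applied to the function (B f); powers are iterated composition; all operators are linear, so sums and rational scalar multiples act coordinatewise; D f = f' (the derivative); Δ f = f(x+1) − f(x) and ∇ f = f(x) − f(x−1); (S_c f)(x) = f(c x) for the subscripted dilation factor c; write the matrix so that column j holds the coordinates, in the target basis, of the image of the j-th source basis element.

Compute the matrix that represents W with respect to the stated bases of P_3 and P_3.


the matrix is [[1, -2, 2, 3]; [0, -2, 8, 6]; [0, 0, 4, -24]; [0, 0, 0, -8]] (rows listed top to bottom)

image of 1: 1
image of x: -2x - 2
image of x^2: 4x^2 + 8x + 2
image of x^3: -8x^3 - 24x^2 + 6x + 3
each image's coordinates form column j of the matrix


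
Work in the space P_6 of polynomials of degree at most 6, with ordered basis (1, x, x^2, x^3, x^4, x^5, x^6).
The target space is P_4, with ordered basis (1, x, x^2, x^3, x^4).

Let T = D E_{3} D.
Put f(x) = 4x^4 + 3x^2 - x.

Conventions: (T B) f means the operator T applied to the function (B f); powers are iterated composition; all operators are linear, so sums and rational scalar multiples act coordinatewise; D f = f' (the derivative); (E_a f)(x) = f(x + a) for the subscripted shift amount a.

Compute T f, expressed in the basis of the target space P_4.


g(x) = 48x^2 + 288x + 438

D f = 16x^3 + 6x - 1
E_{3} D f = 16x^3 + 144x^2 + 438x + 449
D E_{3} D f = 48x^2 + 288x + 438


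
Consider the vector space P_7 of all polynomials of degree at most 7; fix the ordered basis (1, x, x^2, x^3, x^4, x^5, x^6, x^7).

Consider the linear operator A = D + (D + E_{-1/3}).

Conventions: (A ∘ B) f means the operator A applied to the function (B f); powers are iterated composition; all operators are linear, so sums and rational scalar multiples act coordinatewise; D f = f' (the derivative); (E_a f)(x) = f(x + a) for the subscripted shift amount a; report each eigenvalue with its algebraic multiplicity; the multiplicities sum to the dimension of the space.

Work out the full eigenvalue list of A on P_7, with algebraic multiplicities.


image of 1: 1
image of x: x + 5/3
image of x^2: x^2 + (10/3)x + 1/9
image of x^3: x^3 + 5x^2 + (1/3)x - 1/27
image of x^4: x^4 + (20/3)x^3 + (2/3)x^2 - (4/27)x + 1/81
image of x^5: x^5 + (25/3)x^4 + (10/9)x^3 - (10/27)x^2 + (5/81)x - 1/243
image of x^6: x^6 + 10x^5 + (5/3)x^4 - (20/27)x^3 + (5/27)x^2 - (2/81)x + 1/729
image of x^7: x^7 + (35/3)x^6 + (7/3)x^5 - (35/27)x^4 + (35/81)x^3 - (7/81)x^2 + (7/729)x - 1/2187
the matrix is upper triangular; its diagonal is (1, 1, 1, 1, 1, 1, 1, 1)
for a triangular matrix the eigenvalues are the diagonal entries, with algebraic multiplicity their repetition count

λ = 1 (multiplicity 8)


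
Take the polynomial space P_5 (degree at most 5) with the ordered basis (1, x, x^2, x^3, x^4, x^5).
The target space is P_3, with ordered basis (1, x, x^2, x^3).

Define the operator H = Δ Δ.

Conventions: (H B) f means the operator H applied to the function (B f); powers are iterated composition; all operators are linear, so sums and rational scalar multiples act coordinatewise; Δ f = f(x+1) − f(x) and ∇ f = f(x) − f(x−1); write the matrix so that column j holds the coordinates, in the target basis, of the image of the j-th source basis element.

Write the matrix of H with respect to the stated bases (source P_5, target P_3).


image of 1: 0
image of x: 0
image of x^2: 2
image of x^3: 6x + 6
image of x^4: 12x^2 + 24x + 14
image of x^5: 20x^3 + 60x^2 + 70x + 30
each image's coordinates form column j of the matrix

the matrix is [[0, 0, 2, 6, 14, 30]; [0, 0, 0, 6, 24, 70]; [0, 0, 0, 0, 12, 60]; [0, 0, 0, 0, 0, 20]] (rows listed top to bottom)


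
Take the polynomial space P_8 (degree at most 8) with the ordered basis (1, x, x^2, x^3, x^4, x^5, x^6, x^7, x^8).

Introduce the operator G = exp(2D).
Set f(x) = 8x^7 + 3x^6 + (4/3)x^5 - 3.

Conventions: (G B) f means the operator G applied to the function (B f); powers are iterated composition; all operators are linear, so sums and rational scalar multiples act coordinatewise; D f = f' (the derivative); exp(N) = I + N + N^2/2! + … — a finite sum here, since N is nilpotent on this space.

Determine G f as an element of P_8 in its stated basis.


order-1 term: 112x^6 + 36x^5 + (40/3)x^4
order-2 term: 672x^5 + 180x^4 + (160/3)x^3
order-3 term: 2240x^4 + 480x^3 + (320/3)x^2
order-4 term: 4480x^3 + 720x^2 + (320/3)x
order-5 term: 5376x^2 + 576x + 128/3
order-6 term: 3584x + 192
order-7 term: 1024
the series for exp(2D) f terminates at order 7
exp(2D) f = 8x^7 + 115x^6 + (2128/3)x^5 + (7300/3)x^4 + (15040/3)x^3 + (18608/3)x^2 + (12800/3)x + 3767/3

the image equals g(x) = 8x^7 + 115x^6 + (2128/3)x^5 + (7300/3)x^4 + (15040/3)x^3 + (18608/3)x^2 + (12800/3)x + 3767/3


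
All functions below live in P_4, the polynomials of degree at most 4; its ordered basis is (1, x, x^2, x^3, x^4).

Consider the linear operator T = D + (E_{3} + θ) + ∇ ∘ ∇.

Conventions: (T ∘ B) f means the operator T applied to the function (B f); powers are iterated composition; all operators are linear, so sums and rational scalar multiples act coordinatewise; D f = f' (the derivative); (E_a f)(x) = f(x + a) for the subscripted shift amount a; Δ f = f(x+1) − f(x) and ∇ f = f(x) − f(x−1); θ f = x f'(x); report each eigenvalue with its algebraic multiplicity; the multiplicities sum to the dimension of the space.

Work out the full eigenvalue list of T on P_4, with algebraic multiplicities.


image of 1: 1
image of x: 2x + 4
image of x^2: 3x^2 + 8x + 11
image of x^3: 4x^3 + 12x^2 + 33x + 21
image of x^4: 5x^4 + 16x^3 + 66x^2 + 84x + 95
the matrix is upper triangular; its diagonal is (1, 2, 3, 4, 5)
for a triangular matrix the eigenvalues are the diagonal entries, with algebraic multiplicity their repetition count

λ = 1 (multiplicity 1), λ = 2 (multiplicity 1), λ = 3 (multiplicity 1), λ = 4 (multiplicity 1), λ = 5 (multiplicity 1)


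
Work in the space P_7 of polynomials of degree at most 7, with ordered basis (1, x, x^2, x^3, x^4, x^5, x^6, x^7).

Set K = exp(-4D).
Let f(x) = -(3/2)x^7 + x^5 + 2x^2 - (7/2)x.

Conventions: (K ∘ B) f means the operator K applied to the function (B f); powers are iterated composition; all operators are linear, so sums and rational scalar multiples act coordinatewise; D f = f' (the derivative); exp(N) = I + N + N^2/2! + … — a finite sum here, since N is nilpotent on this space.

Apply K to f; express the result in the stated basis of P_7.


g(x) = -(3/2)x^7 + 42x^6 - 503x^5 + 3340x^4 - 13280x^3 + 31618x^2 - (83495/2)x + 23598

order-1 term: 42x^6 - 20x^4 - 16x + 14
order-2 term: -504x^5 + 160x^3 + 32
order-3 term: 3360x^4 - 640x^2
order-4 term: -13440x^3 + 1280x
order-5 term: 32256x^2 - 1024
order-6 term: -43008x
order-7 term: 24576
the series for exp(-4D) f terminates at order 7
exp(-4D) f = -(3/2)x^7 + 42x^6 - 503x^5 + 3340x^4 - 13280x^3 + 31618x^2 - (83495/2)x + 23598


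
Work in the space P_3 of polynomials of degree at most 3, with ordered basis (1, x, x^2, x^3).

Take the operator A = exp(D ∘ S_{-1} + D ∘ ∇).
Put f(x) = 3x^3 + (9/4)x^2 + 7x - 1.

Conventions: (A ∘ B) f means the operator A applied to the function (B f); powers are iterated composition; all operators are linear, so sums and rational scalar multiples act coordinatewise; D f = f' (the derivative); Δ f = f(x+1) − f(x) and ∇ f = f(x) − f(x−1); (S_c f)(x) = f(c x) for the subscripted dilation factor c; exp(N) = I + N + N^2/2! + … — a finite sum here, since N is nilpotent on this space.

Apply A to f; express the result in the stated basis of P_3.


the result is g(x) = 3x^3 - (27/4)x^2 + (41/2)x - 119/4

order-1 term: -9x^2 + (45/2)x - 23/2
order-2 term: -9x - 81/4
order-3 term: 3
the series for exp(D ∘ S_{-1} + D ∘ ∇) f terminates at order 3
exp(D ∘ S_{-1} + D ∘ ∇) f = 3x^3 - (27/4)x^2 + (41/2)x - 119/4


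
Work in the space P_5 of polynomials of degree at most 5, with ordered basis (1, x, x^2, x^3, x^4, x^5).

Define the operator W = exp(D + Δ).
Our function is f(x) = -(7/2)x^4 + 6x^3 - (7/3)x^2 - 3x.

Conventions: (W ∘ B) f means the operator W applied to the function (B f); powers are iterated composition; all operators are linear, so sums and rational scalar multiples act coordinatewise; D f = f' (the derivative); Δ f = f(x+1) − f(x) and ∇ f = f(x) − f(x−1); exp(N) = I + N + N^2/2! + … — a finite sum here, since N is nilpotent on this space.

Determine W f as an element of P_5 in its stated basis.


g(x) = -(7/2)x^4 - 22x^3 - (214/3)x^2 - (397/3)x - 329/3

order-1 term: -28x^3 + 15x^2 - (16/3)x - 35/6
order-2 term: -84x^2 - 12x - 71/6
order-3 term: -112x - 36
order-4 term: -56
the series for exp(D + Δ) f terminates at order 4
exp(D + Δ) f = -(7/2)x^4 - 22x^3 - (214/3)x^2 - (397/3)x - 329/3


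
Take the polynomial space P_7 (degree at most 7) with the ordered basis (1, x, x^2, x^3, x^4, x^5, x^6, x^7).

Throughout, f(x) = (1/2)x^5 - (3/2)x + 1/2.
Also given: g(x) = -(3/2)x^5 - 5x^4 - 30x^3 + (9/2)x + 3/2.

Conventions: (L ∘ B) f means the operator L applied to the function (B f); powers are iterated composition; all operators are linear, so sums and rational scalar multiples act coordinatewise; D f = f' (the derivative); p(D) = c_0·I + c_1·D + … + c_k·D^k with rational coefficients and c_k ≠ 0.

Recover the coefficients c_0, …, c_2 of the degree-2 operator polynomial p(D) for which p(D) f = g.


D^0 f = (1/2)x^5 - (3/2)x + 1/2
D^1 f = (5/2)x^4 - 3/2
D^2 f = 10x^3
matching coefficients of g against c_0 f + c_1 Df + … from the top degree down determines the c_i
solution: c_0 = -3, c_1 = -2, c_2 = -3

c_0 = -3, c_1 = -2, c_2 = -3


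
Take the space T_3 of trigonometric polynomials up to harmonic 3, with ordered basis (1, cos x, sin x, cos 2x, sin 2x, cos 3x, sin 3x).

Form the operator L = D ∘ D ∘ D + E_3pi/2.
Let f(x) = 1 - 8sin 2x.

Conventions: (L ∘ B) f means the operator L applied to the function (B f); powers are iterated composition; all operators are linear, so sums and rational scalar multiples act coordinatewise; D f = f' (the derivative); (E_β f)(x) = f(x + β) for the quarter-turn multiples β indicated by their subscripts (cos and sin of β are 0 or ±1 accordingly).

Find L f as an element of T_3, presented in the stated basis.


the result is g(x) = 1 + 64cos 2x + 8sin 2x

D f = -16cos 2x
D D f = 32sin 2x
D D D f = 64cos 2x
E_3pi/2 f = 1 + 8sin 2x
(D ∘ D ∘ D + E_3pi/2) f = 1 + 64cos 2x + 8sin 2x


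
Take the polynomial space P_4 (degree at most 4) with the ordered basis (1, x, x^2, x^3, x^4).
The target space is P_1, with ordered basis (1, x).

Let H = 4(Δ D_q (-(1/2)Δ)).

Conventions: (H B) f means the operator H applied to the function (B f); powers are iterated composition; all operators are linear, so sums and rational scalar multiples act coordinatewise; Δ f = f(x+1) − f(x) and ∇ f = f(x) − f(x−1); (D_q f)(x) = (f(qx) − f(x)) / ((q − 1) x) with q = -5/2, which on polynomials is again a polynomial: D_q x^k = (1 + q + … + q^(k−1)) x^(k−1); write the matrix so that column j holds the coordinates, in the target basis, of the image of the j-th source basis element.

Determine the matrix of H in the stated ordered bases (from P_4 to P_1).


the matrix is [[0, 0, 0, 9, -20]; [0, 0, 0, 0, -76]] (rows listed top to bottom)

image of 1: 0
image of x: 0
image of x^2: 0
image of x^3: 9
image of x^4: -76x - 20
each image's coordinates form column j of the matrix


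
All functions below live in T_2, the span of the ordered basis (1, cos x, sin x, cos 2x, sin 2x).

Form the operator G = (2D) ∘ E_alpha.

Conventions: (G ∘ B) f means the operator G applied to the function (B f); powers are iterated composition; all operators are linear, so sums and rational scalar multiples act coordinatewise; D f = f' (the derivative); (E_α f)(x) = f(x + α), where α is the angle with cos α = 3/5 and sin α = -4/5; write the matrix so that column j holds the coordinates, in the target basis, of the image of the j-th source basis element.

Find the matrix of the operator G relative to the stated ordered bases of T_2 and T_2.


the matrix is [[0, 0, 0, 0, 0]; [0, 8/5, 6/5, 0, 0]; [0, -6/5, 8/5, 0, 0]; [0, 0, 0, 96/25, -28/25]; [0, 0, 0, 28/25, 96/25]] (rows listed top to bottom)

image of 1: 0
image of cos x: (8/5)cos x - (6/5)sin x
image of sin x: (6/5)cos x + (8/5)sin x
image of cos 2x: (96/25)cos 2x + (28/25)sin 2x
image of sin 2x: -(28/25)cos 2x + (96/25)sin 2x
each image's coordinates form column j of the matrix


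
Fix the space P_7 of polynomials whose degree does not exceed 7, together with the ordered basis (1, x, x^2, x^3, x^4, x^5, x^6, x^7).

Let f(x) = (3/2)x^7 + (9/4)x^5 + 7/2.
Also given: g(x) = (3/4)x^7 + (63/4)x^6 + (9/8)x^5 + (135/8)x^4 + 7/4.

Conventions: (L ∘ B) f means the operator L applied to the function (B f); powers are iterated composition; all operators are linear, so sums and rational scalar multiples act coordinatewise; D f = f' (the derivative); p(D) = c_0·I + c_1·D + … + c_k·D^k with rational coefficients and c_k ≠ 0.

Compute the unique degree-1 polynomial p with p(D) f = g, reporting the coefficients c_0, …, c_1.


c_0 = 1/2, c_1 = 3/2

D^0 f = (3/2)x^7 + (9/4)x^5 + 7/2
D^1 f = (21/2)x^6 + (45/4)x^4
matching coefficients of g against c_0 f + c_1 Df + … from the top degree down determines the c_i
solution: c_0 = 1/2, c_1 = 3/2


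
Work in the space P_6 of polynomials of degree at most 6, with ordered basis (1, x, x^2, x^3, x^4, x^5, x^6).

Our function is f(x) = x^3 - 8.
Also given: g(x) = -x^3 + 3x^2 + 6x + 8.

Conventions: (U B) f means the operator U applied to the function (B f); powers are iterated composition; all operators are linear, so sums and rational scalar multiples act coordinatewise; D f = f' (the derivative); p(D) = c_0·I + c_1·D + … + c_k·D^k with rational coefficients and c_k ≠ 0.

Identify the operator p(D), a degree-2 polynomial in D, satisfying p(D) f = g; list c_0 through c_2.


D^0 f = x^3 - 8
D^1 f = 3x^2
D^2 f = 6x
matching coefficients of g against c_0 f + c_1 Df + … from the top degree down determines the c_i
solution: c_0 = -1, c_1 = 1, c_2 = 1

c_0 = -1, c_1 = 1, c_2 = 1


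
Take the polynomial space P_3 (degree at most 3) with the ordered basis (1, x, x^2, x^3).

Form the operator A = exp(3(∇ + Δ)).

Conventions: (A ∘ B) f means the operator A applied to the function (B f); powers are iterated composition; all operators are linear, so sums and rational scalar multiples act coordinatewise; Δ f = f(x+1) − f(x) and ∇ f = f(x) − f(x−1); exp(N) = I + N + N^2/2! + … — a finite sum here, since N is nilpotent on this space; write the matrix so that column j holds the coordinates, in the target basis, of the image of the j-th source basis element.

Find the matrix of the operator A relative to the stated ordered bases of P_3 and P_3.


image of 1: 1
image of x: x + 6
image of x^2: x^2 + 12x + 36
image of x^3: x^3 + 18x^2 + 108x + 222
each image's coordinates form column j of the matrix

the matrix is [[1, 6, 36, 222]; [0, 1, 12, 108]; [0, 0, 1, 18]; [0, 0, 0, 1]] (rows listed top to bottom)


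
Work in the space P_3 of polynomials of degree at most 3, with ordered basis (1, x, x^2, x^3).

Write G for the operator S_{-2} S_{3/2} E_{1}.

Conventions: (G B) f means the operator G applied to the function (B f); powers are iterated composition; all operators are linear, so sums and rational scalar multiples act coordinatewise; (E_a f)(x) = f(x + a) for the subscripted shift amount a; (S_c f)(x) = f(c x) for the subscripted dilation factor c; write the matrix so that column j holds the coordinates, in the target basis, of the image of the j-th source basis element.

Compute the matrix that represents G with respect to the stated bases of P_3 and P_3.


image of 1: 1
image of x: -3x + 1
image of x^2: 9x^2 - 6x + 1
image of x^3: -27x^3 + 27x^2 - 9x + 1
each image's coordinates form column j of the matrix

the matrix is [[1, 1, 1, 1]; [0, -3, -6, -9]; [0, 0, 9, 27]; [0, 0, 0, -27]] (rows listed top to bottom)


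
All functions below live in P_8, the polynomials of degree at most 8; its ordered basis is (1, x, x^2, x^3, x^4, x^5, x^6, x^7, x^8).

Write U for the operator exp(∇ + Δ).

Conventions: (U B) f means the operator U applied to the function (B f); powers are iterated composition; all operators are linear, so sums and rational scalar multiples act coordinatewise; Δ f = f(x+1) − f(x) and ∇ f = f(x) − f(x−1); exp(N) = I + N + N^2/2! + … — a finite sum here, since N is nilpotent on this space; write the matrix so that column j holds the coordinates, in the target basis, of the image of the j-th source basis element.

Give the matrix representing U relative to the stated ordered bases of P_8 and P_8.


image of 1: 1
image of x: x + 2
image of x^2: x^2 + 4x + 4
image of x^3: x^3 + 6x^2 + 12x + 10
image of x^4: x^4 + 8x^3 + 24x^2 + 40x + 32
image of x^5: x^5 + 10x^4 + 40x^3 + 100x^2 + 160x + 114
image of x^6: x^6 + 12x^5 + 60x^4 + 200x^3 + 480x^2 + 684x + 448
image of x^7: x^7 + 14x^6 + 84x^5 + 350x^4 + 1120x^3 + 2394x^2 + 3136x + 1978
image of x^8: x^8 + 16x^7 + 112x^6 + 560x^5 + 2240x^4 + 6384x^3 + 12544x^2 + 15824x + 9472
each image's coordinates form column j of the matrix

the matrix is [[1, 2, 4, 10, 32, 114, 448, 1978, 9472]; [0, 1, 4, 12, 40, 160, 684, 3136, 15824]; [0, 0, 1, 6, 24, 100, 480, 2394, 12544]; [0, 0, 0, 1, 8, 40, 200, 1120, 6384]; [0, 0, 0, 0, 1, 10, 60, 350, 2240]; [0, 0, 0, 0, 0, 1, 12, 84, 560]; [0, 0, 0, 0, 0, 0, 1, 14, 112]; [0, 0, 0, 0, 0, 0, 0, 1, 16]; [0, 0, 0, 0, 0, 0, 0, 0, 1]] (rows listed top to bottom)


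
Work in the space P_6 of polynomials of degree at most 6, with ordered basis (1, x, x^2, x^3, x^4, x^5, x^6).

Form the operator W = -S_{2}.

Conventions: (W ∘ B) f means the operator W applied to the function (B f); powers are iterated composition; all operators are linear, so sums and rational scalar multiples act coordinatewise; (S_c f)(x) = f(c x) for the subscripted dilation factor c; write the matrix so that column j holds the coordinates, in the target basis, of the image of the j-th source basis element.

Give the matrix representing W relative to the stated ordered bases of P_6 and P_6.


the matrix is [[-1, 0, 0, 0, 0, 0, 0]; [0, -2, 0, 0, 0, 0, 0]; [0, 0, -4, 0, 0, 0, 0]; [0, 0, 0, -8, 0, 0, 0]; [0, 0, 0, 0, -16, 0, 0]; [0, 0, 0, 0, 0, -32, 0]; [0, 0, 0, 0, 0, 0, -64]] (rows listed top to bottom)

image of 1: -1
image of x: -2x
image of x^2: -4x^2
image of x^3: -8x^3
image of x^4: -16x^4
image of x^5: -32x^5
image of x^6: -64x^6
each image's coordinates form column j of the matrix


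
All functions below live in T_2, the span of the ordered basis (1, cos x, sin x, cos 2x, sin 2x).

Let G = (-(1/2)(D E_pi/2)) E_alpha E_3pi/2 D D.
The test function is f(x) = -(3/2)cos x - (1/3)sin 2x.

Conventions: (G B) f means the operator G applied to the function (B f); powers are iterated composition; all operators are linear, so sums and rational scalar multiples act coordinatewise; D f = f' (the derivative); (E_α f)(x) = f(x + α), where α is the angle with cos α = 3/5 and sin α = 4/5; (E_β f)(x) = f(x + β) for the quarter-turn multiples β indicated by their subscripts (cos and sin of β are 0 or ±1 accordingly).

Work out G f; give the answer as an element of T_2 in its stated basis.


the image equals g(x) = (3/5)cos x + (9/20)sin x + (28/75)cos 2x + (32/25)sin 2x

D f = (3/2)sin x - (2/3)cos 2x
D D f = (3/2)cos x + (4/3)sin 2x
E_3pi/2 D D f = (3/2)sin x - (4/3)sin 2x
E_alpha (E_3pi/2 D D) f = (6/5)cos x + (9/10)sin x - (32/25)cos 2x + (28/75)sin 2x
E_pi/2 E_alpha (E_3pi/2 D D) f = (9/10)cos x - (6/5)sin x + (32/25)cos 2x - (28/75)sin 2x
D E_pi/2 E_alpha (E_3pi/2 D D) f = -(6/5)cos x - (9/10)sin x - (56/75)cos 2x - (64/25)sin 2x
(-(1/2)(D E_pi/2)) E_alpha (E_3pi/2 D D) f = (3/5)cos x + (9/20)sin x + (28/75)cos 2x + (32/25)sin 2x


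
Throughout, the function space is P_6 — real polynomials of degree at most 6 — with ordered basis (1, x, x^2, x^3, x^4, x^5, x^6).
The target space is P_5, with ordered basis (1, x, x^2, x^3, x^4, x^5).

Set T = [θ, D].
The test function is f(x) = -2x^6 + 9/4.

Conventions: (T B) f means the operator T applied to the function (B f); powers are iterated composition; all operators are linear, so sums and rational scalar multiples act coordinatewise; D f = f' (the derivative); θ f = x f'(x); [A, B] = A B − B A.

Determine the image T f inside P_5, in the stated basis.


D f = -12x^5
θ D f = -60x^5
θ f = -12x^6
D θ f = -72x^5
[θ, D] f = 12x^5

the image equals g(x) = 12x^5


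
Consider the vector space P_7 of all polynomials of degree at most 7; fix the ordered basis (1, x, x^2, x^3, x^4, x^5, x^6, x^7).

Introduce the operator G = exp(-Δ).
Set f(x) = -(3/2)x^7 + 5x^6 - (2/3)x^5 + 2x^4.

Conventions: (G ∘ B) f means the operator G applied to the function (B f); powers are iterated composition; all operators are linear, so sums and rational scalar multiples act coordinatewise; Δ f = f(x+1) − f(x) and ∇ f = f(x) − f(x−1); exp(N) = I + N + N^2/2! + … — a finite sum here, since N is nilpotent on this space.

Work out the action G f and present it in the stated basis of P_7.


the result is g(x) = -(3/2)x^7 + (31/2)x^6 - (92/3)x^5 - (283/6)x^4 + (79/2)x^3 + (394/3)x^2 + (235/6)x - 169/6

order-1 term: (21/2)x^6 + (3/2)x^5 - (115/6)x^4 - (293/6)x^3 - (293/6)x^2 - (145/6)x - 29/6
order-2 term: -(63/2)x^5 - (165/2)x^4 - (445/6)x^3 + (89/2)x^2 + (751/6)x + 129/2
order-3 term: (105/2)x^4 + 215x^3 + (2065/6)x^2 + 207x + 37/6
order-4 term: -(105/2)x^3 - 240x^2 - (2315/6)x - 614/3
order-5 term: (63/2)x^2 + (255/2)x + 407/3
order-6 term: -(21/2)x - 53/2
order-7 term: 3/2
the series for exp(-Δ) f terminates at order 7
exp(-Δ) f = -(3/2)x^7 + (31/2)x^6 - (92/3)x^5 - (283/6)x^4 + (79/2)x^3 + (394/3)x^2 + (235/6)x - 169/6


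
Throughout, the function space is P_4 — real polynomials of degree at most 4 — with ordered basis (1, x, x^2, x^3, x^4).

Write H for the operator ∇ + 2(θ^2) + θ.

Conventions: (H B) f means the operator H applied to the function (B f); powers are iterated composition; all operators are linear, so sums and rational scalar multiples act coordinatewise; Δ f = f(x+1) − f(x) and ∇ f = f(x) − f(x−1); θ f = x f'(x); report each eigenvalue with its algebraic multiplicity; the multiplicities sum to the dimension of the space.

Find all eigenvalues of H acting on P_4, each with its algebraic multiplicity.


λ = 0 (multiplicity 1), λ = 3 (multiplicity 1), λ = 10 (multiplicity 1), λ = 21 (multiplicity 1), λ = 36 (multiplicity 1)

image of 1: 0
image of x: 3x + 1
image of x^2: 10x^2 + 2x - 1
image of x^3: 21x^3 + 3x^2 - 3x + 1
image of x^4: 36x^4 + 4x^3 - 6x^2 + 4x - 1
the matrix is upper triangular; its diagonal is (0, 3, 10, 21, 36)
for a triangular matrix the eigenvalues are the diagonal entries, with algebraic multiplicity their repetition count


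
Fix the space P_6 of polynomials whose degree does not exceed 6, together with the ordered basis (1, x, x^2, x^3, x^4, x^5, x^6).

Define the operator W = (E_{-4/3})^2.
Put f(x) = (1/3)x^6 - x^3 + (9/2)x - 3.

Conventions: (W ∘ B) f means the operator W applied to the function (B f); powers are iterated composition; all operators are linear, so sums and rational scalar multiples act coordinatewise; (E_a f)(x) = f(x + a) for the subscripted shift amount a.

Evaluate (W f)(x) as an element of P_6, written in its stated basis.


E_{-4/3} f = (1/3)x^6 - (8/3)x^5 + (80/9)x^4 - (1361/81)x^3 + (1604/81)x^2 - (4501/486)x - 10403/2187
E_{-4/3} E_{-4/3} f = (1/3)x^6 - (16/3)x^5 + (320/9)x^4 - (10321/81)x^3 + (21128/81)x^2 - (139253/486)x + 270811/2187

the result is g(x) = (1/3)x^6 - (16/3)x^5 + (320/9)x^4 - (10321/81)x^3 + (21128/81)x^2 - (139253/486)x + 270811/2187


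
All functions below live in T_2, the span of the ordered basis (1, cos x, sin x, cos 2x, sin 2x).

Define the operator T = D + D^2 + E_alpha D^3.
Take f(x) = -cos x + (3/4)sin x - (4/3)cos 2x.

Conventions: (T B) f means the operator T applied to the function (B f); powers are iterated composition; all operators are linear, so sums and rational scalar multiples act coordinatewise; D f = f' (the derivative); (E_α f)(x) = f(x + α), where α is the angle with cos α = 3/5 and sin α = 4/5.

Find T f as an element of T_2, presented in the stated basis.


D f = (3/4)cos x + sin x + (8/3)sin 2x
D f = (3/4)cos x + sin x + (8/3)sin 2x
D D f = cos x - (3/4)sin x + (16/3)cos 2x
D f = (3/4)cos x + sin x + (8/3)sin 2x
D D f = cos x - (3/4)sin x + (16/3)cos 2x
D D D f = -(3/4)cos x - sin x - (32/3)sin 2x
E_alpha D^3 f = -(5/4)cos x - (256/25)cos 2x + (224/75)sin 2x
(D + D^2 + E_alpha D^3) f = (1/2)cos x + (1/4)sin x - (368/75)cos 2x + (424/75)sin 2x

the result is g(x) = (1/2)cos x + (1/4)sin x - (368/75)cos 2x + (424/75)sin 2x


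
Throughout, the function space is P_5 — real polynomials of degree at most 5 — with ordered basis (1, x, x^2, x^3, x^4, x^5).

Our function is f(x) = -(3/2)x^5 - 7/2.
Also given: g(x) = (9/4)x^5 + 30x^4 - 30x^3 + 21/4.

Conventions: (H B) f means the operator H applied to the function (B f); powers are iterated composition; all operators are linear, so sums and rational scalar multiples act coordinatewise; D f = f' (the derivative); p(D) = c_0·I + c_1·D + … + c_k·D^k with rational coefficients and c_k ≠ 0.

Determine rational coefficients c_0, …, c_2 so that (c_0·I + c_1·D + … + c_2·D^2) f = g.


D^0 f = -(3/2)x^5 - 7/2
D^1 f = -(15/2)x^4
D^2 f = -30x^3
matching coefficients of g against c_0 f + c_1 Df + … from the top degree down determines the c_i
solution: c_0 = -3/2, c_1 = -4, c_2 = 1

c_0 = -3/2, c_1 = -4, c_2 = 1


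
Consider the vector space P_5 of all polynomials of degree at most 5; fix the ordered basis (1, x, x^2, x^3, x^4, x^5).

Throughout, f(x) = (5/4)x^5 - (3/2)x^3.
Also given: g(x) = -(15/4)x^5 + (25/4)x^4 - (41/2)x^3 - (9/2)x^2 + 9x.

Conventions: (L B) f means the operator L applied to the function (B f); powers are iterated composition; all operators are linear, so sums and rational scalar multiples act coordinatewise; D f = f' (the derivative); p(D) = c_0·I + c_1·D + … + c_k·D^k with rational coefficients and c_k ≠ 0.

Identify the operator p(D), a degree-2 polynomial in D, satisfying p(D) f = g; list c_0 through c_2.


D^0 f = (5/4)x^5 - (3/2)x^3
D^1 f = (25/4)x^4 - (9/2)x^2
D^2 f = 25x^3 - 9x
matching coefficients of g against c_0 f + c_1 Df + … from the top degree down determines the c_i
solution: c_0 = -3, c_1 = 1, c_2 = -1

c_0 = -3, c_1 = 1, c_2 = -1


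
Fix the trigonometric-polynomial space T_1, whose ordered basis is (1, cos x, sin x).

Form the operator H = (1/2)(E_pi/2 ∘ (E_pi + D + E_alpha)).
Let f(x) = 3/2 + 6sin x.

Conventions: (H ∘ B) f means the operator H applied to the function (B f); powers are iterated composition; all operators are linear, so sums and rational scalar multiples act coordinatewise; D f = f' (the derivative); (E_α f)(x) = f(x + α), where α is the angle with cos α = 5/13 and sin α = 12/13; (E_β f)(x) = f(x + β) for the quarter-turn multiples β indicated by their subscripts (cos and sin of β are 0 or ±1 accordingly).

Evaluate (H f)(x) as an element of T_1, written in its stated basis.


the result is g(x) = 3/2 - (24/13)cos x - (75/13)sin x

E_pi f = 3/2 - 6sin x
D f = 6cos x
E_alpha f = 3/2 + (72/13)cos x + (30/13)sin x
(E_pi + D + E_alpha) f = 3 + (150/13)cos x - (48/13)sin x
E_pi/2 (E_pi + D + E_alpha) f = 3 - (48/13)cos x - (150/13)sin x
((1/2)(E_pi/2 ∘ (E_pi + D + E_alpha))) f = 3/2 - (24/13)cos x - (75/13)sin x


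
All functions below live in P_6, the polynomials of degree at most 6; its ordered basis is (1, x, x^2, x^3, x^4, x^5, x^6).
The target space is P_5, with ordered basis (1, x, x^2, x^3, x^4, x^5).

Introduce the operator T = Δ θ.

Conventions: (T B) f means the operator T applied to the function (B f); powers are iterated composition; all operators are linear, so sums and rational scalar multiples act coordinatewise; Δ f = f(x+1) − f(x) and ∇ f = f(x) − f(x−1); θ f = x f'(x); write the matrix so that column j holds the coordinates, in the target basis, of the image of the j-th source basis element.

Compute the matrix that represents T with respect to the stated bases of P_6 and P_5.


the matrix is [[0, 1, 2, 3, 4, 5, 6]; [0, 0, 4, 9, 16, 25, 36]; [0, 0, 0, 9, 24, 50, 90]; [0, 0, 0, 0, 16, 50, 120]; [0, 0, 0, 0, 0, 25, 90]; [0, 0, 0, 0, 0, 0, 36]] (rows listed top to bottom)

image of 1: 0
image of x: 1
image of x^2: 4x + 2
image of x^3: 9x^2 + 9x + 3
image of x^4: 16x^3 + 24x^2 + 16x + 4
image of x^5: 25x^4 + 50x^3 + 50x^2 + 25x + 5
image of x^6: 36x^5 + 90x^4 + 120x^3 + 90x^2 + 36x + 6
each image's coordinates form column j of the matrix


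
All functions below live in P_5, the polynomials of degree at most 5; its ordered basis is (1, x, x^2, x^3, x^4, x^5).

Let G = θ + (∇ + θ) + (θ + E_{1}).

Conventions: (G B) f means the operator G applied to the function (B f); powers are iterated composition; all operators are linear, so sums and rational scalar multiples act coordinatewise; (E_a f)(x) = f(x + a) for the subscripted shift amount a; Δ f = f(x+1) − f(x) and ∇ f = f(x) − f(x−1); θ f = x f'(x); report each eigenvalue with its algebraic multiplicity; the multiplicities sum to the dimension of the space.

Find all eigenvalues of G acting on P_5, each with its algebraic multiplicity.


λ = 1 (multiplicity 1), λ = 4 (multiplicity 1), λ = 7 (multiplicity 1), λ = 10 (multiplicity 1), λ = 13 (multiplicity 1), λ = 16 (multiplicity 1)

image of 1: 1
image of x: 4x + 2
image of x^2: 7x^2 + 4x
image of x^3: 10x^3 + 6x^2 + 2
image of x^4: 13x^4 + 8x^3 + 8x
image of x^5: 16x^5 + 10x^4 + 20x^2 + 2
the matrix is upper triangular; its diagonal is (1, 4, 7, 10, 13, 16)
for a triangular matrix the eigenvalues are the diagonal entries, with algebraic multiplicity their repetition count


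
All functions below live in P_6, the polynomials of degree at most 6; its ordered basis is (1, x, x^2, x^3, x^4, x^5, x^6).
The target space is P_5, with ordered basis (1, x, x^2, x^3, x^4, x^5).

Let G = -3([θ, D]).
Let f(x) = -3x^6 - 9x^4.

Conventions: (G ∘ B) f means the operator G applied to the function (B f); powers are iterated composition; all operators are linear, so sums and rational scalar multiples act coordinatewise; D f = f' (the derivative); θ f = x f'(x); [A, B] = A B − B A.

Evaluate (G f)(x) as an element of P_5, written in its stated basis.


g(x) = -54x^5 - 108x^3

D f = -18x^5 - 36x^3
θ D f = -90x^5 - 108x^3
θ f = -18x^6 - 36x^4
D θ f = -108x^5 - 144x^3
[θ, D] f = 18x^5 + 36x^3
(-3([θ, D])) f = -54x^5 - 108x^3


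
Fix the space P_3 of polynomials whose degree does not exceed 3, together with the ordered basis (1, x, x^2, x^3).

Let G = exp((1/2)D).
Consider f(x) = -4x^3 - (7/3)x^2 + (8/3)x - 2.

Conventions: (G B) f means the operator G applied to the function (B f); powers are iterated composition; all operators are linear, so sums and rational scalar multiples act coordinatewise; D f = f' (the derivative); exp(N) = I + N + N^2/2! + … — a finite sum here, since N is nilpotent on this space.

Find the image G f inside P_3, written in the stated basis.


order-1 term: -6x^2 - (7/3)x + 4/3
order-2 term: -3x - 7/12
order-3 term: -1/2
the series for exp((1/2)D) f terminates at order 3
exp((1/2)D) f = -4x^3 - (25/3)x^2 - (8/3)x - 7/4

the result is g(x) = -4x^3 - (25/3)x^2 - (8/3)x - 7/4


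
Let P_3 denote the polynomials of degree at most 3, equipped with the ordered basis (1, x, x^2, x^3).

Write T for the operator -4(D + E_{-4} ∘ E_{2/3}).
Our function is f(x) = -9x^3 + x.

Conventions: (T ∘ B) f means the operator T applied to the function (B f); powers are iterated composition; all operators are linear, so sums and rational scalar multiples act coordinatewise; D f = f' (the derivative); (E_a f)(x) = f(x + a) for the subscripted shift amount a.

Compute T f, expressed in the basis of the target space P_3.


the image equals g(x) = 36x^3 - 252x^2 + 1196x - 1324

D f = -27x^2 + 1
E_{2/3} f = -9x^3 - 18x^2 - 11x - 2
E_{-4} E_{2/3} f = -9x^3 + 90x^2 - 299x + 330
(D + E_{-4} ∘ E_{2/3}) f = -9x^3 + 63x^2 - 299x + 331
(-4(D + E_{-4} ∘ E_{2/3})) f = 36x^3 - 252x^2 + 1196x - 1324


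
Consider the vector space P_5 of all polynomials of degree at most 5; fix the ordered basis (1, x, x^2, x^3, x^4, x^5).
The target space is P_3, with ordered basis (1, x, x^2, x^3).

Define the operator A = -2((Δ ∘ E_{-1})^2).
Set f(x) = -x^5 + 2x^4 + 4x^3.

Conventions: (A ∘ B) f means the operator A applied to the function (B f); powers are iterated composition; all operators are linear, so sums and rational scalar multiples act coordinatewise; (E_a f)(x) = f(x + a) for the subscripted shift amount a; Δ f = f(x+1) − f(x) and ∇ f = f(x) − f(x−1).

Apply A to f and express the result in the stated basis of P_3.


E_{-1} f = -x^5 + 7x^4 - 14x^3 + 10x^2 - x - 1
Δ E_{-1} f = -5x^4 + 18x^3 - 10x^2 + x + 1
E_{-1} (Δ ∘ E_{-1}) f = -5x^4 + 38x^3 - 94x^2 + 95x - 33
Δ E_{-1} (Δ ∘ E_{-1}) f = -20x^3 + 84x^2 - 94x + 34
(-2((Δ ∘ E_{-1})^2)) f = 40x^3 - 168x^2 + 188x - 68

the result is g(x) = 40x^3 - 168x^2 + 188x - 68


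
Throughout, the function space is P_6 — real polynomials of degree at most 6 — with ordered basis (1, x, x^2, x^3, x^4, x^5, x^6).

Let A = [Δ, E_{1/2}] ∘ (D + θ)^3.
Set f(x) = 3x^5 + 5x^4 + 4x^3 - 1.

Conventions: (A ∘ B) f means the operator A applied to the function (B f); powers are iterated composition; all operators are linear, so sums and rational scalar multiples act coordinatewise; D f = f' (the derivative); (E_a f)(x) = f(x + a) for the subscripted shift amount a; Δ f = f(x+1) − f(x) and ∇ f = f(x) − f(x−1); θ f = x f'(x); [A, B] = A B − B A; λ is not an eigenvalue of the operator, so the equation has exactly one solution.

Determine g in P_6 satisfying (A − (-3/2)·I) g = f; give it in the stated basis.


write g with unknown coordinates in the stated basis and equate coefficients in (A − (-3/2)·I) g = f
solving from the highest basis element down gives g = 2x^5 + (10/3)x^4 + (8/3)x^3 - 2/3
check: A g = 0
so A g − (-3/2)·g = 3x^5 + 5x^4 + 4x^3 - 1 = f ✓

the result is g(x) = 2x^5 + (10/3)x^4 + (8/3)x^3 - 2/3


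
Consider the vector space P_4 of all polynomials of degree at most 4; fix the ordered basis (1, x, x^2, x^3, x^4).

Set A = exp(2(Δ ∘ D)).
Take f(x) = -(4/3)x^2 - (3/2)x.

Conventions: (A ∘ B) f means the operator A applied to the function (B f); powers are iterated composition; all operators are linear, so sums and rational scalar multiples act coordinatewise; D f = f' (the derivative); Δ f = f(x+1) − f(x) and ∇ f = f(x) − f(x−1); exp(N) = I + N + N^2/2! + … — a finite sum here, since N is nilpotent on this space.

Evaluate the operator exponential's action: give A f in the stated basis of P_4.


g(x) = -(4/3)x^2 - (3/2)x - 16/3

order-1 term: -16/3
the series for exp(2(Δ ∘ D)) f terminates at order 1
exp(2(Δ ∘ D)) f = -(4/3)x^2 - (3/2)x - 16/3


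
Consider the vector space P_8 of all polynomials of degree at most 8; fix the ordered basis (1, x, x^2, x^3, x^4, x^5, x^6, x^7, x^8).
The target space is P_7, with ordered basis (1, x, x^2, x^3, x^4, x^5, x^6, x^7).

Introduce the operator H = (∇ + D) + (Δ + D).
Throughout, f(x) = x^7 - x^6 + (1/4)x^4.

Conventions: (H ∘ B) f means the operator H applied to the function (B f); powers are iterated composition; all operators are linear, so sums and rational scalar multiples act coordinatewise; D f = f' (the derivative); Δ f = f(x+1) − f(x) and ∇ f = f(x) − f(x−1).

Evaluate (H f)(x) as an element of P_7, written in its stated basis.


the result is g(x) = 28x^6 - 24x^5 + 70x^4 - 36x^3 + 42x^2 - 10x + 2

∇ f = 7x^6 - 27x^5 + 50x^4 - 54x^3 + (69/2)x^2 - 12x + 7/4
D f = 7x^6 - 6x^5 + x^3
(∇ + D) f = 14x^6 - 33x^5 + 50x^4 - 53x^3 + (69/2)x^2 - 12x + 7/4
Δ f = 7x^6 + 15x^5 + 20x^4 + 16x^3 + (15/2)x^2 + 2x + 1/4
D f = 7x^6 - 6x^5 + x^3
(Δ + D) f = 14x^6 + 9x^5 + 20x^4 + 17x^3 + (15/2)x^2 + 2x + 1/4
((∇ + D) + (Δ + D)) f = 28x^6 - 24x^5 + 70x^4 - 36x^3 + 42x^2 - 10x + 2
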